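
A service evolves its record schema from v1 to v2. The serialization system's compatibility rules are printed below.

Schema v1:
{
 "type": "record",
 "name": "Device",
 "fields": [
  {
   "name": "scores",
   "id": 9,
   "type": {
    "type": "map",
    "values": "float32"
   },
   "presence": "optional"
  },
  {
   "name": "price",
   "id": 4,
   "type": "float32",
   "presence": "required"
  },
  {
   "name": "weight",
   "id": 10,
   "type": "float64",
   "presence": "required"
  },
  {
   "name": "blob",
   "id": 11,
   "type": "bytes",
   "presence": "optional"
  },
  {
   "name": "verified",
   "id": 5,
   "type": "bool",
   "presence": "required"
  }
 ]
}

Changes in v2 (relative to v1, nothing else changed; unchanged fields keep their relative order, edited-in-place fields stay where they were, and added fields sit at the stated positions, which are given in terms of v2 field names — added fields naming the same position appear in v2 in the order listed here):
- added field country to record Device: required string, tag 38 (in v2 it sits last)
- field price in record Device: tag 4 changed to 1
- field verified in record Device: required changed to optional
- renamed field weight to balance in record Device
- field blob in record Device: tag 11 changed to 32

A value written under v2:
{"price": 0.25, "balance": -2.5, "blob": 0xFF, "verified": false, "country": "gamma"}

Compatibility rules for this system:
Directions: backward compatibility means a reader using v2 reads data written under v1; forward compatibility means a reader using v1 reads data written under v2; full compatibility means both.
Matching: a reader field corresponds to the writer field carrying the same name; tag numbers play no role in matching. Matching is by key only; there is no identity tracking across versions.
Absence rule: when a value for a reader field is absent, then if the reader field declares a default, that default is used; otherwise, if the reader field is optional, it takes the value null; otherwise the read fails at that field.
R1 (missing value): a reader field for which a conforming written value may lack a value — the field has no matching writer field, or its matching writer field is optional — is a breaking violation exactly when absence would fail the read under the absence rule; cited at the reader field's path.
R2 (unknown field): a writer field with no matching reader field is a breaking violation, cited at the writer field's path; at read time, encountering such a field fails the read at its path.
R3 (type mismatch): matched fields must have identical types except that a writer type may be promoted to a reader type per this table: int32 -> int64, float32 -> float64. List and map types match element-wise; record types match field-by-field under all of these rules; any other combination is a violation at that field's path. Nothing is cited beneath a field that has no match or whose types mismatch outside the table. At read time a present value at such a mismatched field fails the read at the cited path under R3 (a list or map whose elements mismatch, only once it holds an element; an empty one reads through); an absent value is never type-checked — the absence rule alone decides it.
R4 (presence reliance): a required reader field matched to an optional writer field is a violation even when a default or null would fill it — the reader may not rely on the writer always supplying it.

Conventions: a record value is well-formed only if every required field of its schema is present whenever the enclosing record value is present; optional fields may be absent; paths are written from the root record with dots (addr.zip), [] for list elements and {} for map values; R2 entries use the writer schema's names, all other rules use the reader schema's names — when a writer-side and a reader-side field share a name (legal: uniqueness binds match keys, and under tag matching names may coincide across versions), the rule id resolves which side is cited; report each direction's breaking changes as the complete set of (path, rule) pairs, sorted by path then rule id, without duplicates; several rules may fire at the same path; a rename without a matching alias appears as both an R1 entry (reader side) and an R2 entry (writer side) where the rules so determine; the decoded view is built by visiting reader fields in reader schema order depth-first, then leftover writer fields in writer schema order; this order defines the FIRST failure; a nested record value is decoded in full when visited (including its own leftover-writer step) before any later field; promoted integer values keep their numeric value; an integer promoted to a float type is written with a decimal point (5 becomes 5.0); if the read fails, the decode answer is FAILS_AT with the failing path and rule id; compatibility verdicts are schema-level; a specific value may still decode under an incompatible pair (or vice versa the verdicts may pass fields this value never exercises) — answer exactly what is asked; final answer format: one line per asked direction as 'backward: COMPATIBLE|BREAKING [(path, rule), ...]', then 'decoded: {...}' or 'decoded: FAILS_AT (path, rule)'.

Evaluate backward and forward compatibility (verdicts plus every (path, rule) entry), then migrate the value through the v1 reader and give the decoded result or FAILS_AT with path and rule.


arrows below run writer -> reader for Device
backward analysis of Device with v2 as reader and v1 as writer:
  scores: paired with writer scores (map<string, float32> -> map<string, float32>; writer optional)
  price: paired with writer price (float32 -> float32; writer required)
  balance has no writer counterpart
  blob: paired with writer blob (bytes -> bytes; writer optional)
  verified: paired with writer verified (bool -> bool; writer required)
  country has no writer counterpart
  writer field weight has no reader counterpart
  violation R1 at balance
  violation R1 at country
  violation R2 at weight
  => backward verdict for Device: BREAKING, 3 violation(s)
forward analysis of Device with v1 as reader and v2 as writer:
  scores: paired with writer scores (map<string, float32> -> map<string, float32>; writer optional)
  price: paired with writer price (float32 -> float32; writer required)
  weight has no writer counterpart
  blob: paired with writer blob (bytes -> bytes; writer optional)
  verified: paired with writer verified (bool -> bool; writer optional)
  writer field balance has no reader counterpart
  writer field country has no reader counterpart
  violation R2 at balance
  violation R2 at country
  violation R1 at verified
  violation R4 at verified
  violation R1 at weight
  => forward verdict for Device: BREAKING, 5 violation(s)
migrating the Device value to v1:
  scores := null (not supplied -> null)
  price := 0.25
  read fails at weight under R1 (no fill)
  => FAILS_AT (weight, R1)

backward: BREAKING [(balance, R1), (country, R1), (weight, R2)]; forward: BREAKING [(balance, R2), (country, R2), (verified, R1), (verified, R4), (weight, R1)]; decoded: FAILS_AT (weight, R1)


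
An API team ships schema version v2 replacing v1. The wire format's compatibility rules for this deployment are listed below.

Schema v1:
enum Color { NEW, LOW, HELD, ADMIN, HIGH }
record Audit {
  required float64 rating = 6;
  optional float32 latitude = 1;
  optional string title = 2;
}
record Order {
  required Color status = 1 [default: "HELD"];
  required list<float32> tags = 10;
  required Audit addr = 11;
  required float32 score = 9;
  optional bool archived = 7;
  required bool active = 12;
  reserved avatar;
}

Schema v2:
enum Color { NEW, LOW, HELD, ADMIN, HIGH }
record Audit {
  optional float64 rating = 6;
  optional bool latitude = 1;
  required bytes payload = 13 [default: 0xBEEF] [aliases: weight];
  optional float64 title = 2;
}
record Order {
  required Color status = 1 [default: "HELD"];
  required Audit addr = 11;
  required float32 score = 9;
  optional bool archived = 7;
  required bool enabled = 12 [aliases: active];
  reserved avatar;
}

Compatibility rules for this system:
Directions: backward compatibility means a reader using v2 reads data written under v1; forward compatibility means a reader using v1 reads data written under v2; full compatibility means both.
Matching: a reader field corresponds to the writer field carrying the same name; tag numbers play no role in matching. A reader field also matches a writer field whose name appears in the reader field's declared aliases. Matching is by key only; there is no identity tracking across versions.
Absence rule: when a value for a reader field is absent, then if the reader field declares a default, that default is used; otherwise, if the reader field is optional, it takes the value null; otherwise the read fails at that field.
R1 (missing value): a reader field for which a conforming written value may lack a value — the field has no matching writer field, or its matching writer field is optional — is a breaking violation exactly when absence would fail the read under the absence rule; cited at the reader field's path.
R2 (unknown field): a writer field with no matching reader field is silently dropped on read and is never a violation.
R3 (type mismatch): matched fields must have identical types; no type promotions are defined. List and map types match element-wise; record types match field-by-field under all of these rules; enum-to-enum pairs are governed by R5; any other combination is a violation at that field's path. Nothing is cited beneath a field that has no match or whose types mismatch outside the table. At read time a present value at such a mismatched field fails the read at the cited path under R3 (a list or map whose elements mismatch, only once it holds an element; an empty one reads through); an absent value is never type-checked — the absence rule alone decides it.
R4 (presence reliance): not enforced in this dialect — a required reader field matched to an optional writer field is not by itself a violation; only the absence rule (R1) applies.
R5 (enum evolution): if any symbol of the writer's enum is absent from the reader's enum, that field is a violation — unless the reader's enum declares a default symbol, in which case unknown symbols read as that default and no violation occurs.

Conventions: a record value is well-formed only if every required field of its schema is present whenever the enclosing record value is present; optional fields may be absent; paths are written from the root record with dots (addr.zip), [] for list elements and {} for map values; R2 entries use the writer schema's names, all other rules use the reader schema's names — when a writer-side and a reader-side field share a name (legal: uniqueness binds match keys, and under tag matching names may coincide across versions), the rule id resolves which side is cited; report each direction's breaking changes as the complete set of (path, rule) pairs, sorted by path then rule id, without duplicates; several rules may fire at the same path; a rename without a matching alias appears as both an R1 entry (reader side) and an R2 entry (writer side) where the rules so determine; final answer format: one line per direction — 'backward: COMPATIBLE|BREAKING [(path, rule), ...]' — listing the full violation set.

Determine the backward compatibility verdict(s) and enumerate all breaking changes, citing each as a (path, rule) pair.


backward: BREAKING [(addr.latitude, R3), (addr.title, R3)]

arrows below run writer -> reader for Order
backward pass over Order, reader schema v2, writer schema v1:
  status: Color -> Color, writer required; from status
  addr: Audit -> Audit, writer required; from addr
  score: float32 -> float32, writer required; from score
  archived: bool -> bool, writer optional; from archived
  enabled: bool -> bool, writer required; from active
  leftover writer field: tags
  addr.rating: float64 -> float64, writer required; from addr.rating
  addr.latitude: float32 -> bool, writer optional; from addr.latitude
  addr.payload has no writer counterpart
  addr.title: string -> float64, writer optional; from addr.title
  rule R3 violated at addr.latitude
  rule R3 violated at addr.title
  backward on Order therefore BREAKING (2)
diffs on Order not affecting the asked answer:
  removed field tags from record Order -> fires only in the forward direction of Order, which is not asked here
  field rating in record Audit: required changed to optional -> fires only in the forward direction of Order, which is not asked here
  added field payload to record Audit: required bytes, tag 13, default 0xBEEF (in v2 it sits immediately before title) -> no rule fires on it in Order's dialect; the asked verdict holds
  renamed field active to enabled in record Order (alias active declared on the renamed field) -> fires only in the forward direction of Order, which is not asked here


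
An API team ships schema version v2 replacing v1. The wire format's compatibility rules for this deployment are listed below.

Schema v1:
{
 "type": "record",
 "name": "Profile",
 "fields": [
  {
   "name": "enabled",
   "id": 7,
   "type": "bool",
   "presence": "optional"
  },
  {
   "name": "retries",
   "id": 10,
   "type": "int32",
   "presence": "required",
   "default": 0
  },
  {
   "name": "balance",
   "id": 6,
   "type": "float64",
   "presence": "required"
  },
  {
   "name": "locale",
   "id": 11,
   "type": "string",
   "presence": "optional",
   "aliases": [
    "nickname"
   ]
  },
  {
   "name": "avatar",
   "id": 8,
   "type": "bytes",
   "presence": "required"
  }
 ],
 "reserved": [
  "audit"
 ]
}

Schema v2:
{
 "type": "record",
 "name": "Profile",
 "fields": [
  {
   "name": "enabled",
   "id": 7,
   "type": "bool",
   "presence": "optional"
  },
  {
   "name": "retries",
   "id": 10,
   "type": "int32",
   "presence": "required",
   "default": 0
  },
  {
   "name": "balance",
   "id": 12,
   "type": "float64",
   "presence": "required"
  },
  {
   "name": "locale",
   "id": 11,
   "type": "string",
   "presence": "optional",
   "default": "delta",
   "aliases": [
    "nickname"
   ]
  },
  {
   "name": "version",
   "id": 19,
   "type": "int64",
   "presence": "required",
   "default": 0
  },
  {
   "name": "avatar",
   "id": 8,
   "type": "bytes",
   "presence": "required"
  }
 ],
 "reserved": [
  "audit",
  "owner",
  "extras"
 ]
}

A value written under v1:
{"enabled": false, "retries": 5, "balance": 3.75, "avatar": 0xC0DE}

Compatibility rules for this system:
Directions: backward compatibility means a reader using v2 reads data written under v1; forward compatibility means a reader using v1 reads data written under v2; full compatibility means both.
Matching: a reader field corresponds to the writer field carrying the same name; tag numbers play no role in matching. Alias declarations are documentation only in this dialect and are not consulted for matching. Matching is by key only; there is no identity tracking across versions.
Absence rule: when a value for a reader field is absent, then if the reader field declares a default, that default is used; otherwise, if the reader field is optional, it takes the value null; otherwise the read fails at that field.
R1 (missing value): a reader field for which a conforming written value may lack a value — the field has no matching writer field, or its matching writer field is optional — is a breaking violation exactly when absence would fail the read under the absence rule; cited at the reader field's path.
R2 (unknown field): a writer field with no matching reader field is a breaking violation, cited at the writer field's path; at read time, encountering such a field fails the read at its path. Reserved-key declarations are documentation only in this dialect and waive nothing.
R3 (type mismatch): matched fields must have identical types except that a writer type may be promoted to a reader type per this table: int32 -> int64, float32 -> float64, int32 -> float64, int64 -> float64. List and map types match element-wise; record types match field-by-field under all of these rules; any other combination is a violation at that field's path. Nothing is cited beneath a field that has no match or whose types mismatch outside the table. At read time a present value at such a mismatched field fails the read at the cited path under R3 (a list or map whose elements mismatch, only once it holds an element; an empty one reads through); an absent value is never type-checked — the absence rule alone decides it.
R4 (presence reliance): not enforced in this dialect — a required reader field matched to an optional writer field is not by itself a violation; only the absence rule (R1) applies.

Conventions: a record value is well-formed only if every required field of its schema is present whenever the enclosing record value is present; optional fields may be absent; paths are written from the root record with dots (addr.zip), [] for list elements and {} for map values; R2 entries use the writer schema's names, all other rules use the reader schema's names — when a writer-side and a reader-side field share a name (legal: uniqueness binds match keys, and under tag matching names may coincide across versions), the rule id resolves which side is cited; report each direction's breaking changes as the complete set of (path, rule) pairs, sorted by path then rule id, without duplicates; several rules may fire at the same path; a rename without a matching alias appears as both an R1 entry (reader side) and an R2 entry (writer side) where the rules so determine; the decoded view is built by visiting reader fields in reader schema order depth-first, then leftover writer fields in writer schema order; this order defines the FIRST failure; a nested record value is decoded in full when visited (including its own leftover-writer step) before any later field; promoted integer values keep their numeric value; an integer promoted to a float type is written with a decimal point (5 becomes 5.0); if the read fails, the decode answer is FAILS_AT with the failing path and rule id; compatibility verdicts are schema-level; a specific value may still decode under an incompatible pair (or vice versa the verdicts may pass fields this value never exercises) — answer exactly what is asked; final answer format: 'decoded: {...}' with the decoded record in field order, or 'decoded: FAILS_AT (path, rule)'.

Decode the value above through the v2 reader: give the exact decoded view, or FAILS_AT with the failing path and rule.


decoded: {"enabled": false, "retries": 5, "balance": 3.75, "locale": "delta", "version": 0, "avatar": 0xC0DE}

in Profile below, arrows point writer -> reader
migrating the Profile value to v2:
  enabled := false
  retries := 5
  balance := 3.75
  locale := "delta" (absent -> default)
  version := 0 (absent -> default)
  avatar := 0xC0DE
  => decoded: {"enabled": false, "retries": 5, "balance": 3.75, "locale": "delta", "version": 0, "avatar": 0xC0DE}
ruling out the remaining Profile differences:
  field balance in record Profile: tag 6 changed to 12 -> no rule fires on it and the decoded Profile view is identical with or without it


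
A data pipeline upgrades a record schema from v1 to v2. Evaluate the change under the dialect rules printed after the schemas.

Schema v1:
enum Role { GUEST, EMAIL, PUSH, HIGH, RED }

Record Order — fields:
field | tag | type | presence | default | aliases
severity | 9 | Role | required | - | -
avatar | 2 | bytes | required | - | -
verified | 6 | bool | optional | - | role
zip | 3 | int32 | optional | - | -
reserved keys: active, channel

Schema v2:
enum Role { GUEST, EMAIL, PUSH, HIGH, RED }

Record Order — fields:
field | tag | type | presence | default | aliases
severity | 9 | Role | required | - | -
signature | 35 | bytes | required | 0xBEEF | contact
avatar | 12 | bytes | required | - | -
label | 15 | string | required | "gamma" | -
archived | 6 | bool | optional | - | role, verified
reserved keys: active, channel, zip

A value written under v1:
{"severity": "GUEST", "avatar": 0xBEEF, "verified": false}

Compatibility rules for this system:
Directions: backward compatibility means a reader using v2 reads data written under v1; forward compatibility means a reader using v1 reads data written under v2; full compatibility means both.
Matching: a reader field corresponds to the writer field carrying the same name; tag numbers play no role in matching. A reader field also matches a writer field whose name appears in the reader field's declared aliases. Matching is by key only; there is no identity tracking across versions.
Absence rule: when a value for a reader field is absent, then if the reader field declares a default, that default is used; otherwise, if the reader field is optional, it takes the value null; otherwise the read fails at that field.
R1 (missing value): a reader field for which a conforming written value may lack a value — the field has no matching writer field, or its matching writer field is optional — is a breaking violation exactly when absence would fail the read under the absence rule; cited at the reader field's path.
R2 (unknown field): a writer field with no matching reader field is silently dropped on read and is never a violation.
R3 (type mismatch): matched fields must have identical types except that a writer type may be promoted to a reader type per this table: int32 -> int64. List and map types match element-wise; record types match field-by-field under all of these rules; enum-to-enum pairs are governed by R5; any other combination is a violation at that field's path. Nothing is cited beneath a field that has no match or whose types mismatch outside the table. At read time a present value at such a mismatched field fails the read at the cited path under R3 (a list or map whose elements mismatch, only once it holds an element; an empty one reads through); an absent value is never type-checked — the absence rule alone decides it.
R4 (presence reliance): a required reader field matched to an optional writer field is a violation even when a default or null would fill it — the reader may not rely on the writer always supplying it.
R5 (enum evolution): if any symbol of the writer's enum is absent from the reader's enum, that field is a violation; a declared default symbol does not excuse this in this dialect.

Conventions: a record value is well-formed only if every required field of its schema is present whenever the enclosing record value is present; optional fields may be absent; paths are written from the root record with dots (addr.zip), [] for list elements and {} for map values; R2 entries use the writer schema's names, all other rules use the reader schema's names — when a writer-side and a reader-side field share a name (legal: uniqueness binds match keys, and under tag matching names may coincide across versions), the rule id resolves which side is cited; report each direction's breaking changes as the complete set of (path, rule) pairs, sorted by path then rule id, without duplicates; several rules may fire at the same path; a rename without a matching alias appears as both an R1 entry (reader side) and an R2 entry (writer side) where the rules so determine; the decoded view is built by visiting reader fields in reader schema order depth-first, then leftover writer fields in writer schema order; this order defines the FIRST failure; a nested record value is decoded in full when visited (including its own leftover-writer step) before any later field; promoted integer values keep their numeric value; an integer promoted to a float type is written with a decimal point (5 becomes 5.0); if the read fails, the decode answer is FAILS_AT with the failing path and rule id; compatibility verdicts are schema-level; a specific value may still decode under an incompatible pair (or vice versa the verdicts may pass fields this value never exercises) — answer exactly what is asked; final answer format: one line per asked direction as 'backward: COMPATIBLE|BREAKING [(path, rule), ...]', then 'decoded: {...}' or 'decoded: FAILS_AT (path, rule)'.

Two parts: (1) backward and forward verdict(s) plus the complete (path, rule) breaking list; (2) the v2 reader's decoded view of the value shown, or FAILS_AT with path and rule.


backward: COMPATIBLE []; forward: COMPATIBLE []; decoded: {"severity": "GUEST", "signature": 0xBEEF, "avatar": 0xBEEF, "label": "gamma", "archived": false}

each type pair in Order: writer, then reader
backward on Order — v2 reading data written by v1:
  Role -> Role, writer required: severity aligns to severity
  no writer field matches reader signature
  bytes -> bytes, writer required: avatar aligns to avatar
  no writer field matches reader label
  bool -> bool, writer optional: archived aligns to verified
  writer zip: unknown to reader
  nothing fires on Order: backward is COMPATIBLE
forward on Order — v1 reading data written by v2:
  Role -> Role, writer required: severity aligns to severity
  bytes -> bytes, writer required: avatar aligns to avatar
  no writer field matches reader verified
  no writer field matches reader zip
  writer signature: unknown to reader
  writer label: unknown to reader
  writer archived: unknown to reader
  nothing fires on Order: forward is COMPATIBLE
decoding the Order value with the v2 reader:
  severity := "GUEST"
  signature := 0xBEEF (no value, default fills)
  avatar := 0xBEEF
  label := "gamma" (no value, default fills)
  archived := false (from writer verified)
  => decoded: {"severity": "GUEST", "signature": 0xBEEF, "avatar": 0xBEEF, "label": "gamma", "archived": false}


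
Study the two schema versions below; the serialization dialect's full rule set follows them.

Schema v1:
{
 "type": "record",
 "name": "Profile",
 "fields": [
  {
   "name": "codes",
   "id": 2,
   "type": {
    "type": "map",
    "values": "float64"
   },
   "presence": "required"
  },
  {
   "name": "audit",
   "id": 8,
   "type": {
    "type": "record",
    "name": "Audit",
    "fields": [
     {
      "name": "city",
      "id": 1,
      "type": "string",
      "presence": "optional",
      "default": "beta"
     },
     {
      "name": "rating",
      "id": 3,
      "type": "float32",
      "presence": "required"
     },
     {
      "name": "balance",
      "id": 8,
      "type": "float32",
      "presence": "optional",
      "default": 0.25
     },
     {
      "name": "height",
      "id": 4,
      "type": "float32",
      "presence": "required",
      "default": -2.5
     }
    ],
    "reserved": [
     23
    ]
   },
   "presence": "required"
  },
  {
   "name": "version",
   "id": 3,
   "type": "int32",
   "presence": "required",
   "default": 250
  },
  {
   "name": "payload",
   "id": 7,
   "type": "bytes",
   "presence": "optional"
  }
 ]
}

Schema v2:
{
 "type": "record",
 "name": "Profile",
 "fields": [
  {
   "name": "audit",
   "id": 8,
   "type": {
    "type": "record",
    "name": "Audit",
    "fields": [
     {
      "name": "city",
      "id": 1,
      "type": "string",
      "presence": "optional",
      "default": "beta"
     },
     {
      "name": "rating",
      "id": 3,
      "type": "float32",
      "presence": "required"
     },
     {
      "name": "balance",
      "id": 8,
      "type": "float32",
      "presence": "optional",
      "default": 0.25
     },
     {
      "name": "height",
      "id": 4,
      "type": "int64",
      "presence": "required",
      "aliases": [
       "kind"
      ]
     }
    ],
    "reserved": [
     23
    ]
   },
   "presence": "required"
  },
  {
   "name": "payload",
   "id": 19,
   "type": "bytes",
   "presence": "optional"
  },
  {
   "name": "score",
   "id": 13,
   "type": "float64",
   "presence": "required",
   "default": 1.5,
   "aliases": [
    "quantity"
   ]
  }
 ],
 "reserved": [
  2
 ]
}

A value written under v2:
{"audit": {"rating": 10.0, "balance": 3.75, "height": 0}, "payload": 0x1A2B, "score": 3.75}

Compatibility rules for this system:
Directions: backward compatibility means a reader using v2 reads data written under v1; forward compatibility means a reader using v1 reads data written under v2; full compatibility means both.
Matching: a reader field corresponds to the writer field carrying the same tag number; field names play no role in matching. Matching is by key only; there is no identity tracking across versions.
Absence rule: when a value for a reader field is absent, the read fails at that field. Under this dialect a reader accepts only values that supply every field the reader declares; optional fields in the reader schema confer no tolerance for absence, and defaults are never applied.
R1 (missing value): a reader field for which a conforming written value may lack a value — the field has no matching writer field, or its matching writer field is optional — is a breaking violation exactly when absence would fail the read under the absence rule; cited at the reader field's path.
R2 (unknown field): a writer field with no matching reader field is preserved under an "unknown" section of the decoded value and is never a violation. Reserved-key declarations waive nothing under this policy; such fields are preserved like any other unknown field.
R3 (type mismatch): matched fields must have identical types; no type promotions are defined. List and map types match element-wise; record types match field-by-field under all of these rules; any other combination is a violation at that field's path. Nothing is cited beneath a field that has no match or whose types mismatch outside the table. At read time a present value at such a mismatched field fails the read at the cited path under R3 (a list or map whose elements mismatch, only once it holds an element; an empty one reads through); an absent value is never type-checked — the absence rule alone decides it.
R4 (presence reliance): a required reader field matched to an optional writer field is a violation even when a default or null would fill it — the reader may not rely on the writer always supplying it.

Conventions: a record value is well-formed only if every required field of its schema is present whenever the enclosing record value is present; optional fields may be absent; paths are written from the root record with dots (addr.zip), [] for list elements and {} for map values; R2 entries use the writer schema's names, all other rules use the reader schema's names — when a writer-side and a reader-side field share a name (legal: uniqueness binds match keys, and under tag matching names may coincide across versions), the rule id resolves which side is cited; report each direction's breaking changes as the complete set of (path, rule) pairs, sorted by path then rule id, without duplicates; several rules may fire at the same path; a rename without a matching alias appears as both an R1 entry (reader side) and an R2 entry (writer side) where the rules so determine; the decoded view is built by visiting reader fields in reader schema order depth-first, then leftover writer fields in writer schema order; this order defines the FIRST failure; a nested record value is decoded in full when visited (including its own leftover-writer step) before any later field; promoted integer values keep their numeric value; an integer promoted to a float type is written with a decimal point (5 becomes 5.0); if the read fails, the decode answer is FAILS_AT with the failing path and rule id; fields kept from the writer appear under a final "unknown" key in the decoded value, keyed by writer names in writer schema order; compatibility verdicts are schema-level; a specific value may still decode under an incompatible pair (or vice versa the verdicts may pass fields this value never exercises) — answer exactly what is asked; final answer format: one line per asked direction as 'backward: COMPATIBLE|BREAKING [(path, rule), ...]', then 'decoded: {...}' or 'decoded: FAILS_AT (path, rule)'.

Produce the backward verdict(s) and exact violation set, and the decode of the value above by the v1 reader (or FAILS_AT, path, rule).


backward: BREAKING [(audit.balance, R1), (audit.city, R1), (audit.height, R3), (payload, R1), (score, R1)]; decoded: FAILS_AT (codes, R1)

arrows below run writer -> reader for Profile
backward analysis of Profile with v2 as reader and v1 as writer:
  audit: paired with writer audit (Audit -> Audit; writer required)
  no writer field matches reader payload
  no writer field matches reader score
  leftover writer field: codes
  leftover writer field: version
  leftover writer field: payload
  audit.city: paired with writer audit.city (string -> string; writer optional)
  audit.rating: paired with writer audit.rating (float32 -> float32; writer required)
  audit.balance: paired with writer audit.balance (float32 -> float32; writer optional)
  audit.height: paired with writer audit.height (float32 -> int64; writer required)
  violation R1 at audit.balance
  violation R1 at audit.city
  violation R3 at audit.height
  violation R1 at payload
  violation R1 at score
  backward on Profile therefore BREAKING (5)
decode (reader v1):
  read fails at codes under R1 (no fill)
  => FAILS_AT (codes, R1)
diffs on Profile not affecting the asked answer:
  field payload in record Profile: tag 7 changed to 19 -> fires no rule on Profile, leaving the asked answer as it is
  removed field version from record Profile -> fires only in the forward direction of Profile, which is not asked here


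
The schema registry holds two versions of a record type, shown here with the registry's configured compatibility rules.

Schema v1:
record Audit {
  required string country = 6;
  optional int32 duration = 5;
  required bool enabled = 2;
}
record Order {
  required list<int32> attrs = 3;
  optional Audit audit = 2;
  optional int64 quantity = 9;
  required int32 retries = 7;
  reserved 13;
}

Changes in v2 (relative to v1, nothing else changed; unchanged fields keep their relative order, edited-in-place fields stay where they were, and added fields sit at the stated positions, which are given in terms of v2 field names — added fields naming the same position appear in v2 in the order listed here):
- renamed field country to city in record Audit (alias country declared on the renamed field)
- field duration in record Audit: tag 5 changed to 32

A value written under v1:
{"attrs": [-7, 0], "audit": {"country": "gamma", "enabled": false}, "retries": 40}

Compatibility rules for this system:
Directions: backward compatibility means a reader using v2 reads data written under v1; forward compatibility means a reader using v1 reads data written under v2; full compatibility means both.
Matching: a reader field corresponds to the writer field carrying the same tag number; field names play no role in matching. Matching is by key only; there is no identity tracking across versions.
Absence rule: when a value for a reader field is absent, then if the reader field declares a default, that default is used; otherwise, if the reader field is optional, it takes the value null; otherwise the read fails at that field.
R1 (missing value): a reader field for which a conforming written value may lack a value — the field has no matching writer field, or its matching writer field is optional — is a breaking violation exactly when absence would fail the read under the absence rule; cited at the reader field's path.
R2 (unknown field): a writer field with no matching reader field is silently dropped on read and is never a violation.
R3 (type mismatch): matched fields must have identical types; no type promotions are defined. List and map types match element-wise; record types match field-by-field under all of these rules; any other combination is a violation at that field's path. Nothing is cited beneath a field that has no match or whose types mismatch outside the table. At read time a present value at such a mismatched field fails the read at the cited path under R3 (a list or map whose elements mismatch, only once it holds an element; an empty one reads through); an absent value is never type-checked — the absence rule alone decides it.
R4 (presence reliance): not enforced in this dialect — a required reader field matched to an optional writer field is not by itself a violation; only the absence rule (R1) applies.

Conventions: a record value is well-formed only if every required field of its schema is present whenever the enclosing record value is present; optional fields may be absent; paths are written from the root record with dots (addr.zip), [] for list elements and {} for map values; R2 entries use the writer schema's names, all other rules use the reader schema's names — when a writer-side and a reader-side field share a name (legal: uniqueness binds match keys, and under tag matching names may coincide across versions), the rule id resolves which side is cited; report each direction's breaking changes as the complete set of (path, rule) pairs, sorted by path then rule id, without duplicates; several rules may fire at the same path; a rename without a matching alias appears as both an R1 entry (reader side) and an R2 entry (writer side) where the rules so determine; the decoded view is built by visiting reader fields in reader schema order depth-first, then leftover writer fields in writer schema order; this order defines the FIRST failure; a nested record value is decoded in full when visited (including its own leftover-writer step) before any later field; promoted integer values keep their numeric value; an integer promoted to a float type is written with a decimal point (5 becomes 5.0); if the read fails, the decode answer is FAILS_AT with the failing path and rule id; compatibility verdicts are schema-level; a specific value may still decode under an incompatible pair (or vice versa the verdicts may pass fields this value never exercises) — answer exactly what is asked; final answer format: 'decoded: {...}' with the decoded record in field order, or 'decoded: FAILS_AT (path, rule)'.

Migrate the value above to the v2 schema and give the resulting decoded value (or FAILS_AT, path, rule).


decoded: {"attrs": [-7, 0], "audit": {"city": "gamma", "duration": null, "enabled": false}, "quantity": null, "retries": 40}

each type pair in Order: writer, then reader
migrating the Order value to v2:
  attrs := [-7, 0]
  audit.city := "gamma" (from writer country)
  audit.duration := null (not supplied -> null)
  audit.enabled := false
  quantity := null (not supplied -> null)
  retries := 40
  => decoded: {"attrs": [-7, 0], "audit": {"city": "gamma", "duration": null, "enabled": false}, "quantity": null, "retries": 40}
the rest of the Order diff is inert for this question:
  field duration in record Audit: tag 5 changed to 32 -> no rule fires on it and the decoded Order view is identical with or without it


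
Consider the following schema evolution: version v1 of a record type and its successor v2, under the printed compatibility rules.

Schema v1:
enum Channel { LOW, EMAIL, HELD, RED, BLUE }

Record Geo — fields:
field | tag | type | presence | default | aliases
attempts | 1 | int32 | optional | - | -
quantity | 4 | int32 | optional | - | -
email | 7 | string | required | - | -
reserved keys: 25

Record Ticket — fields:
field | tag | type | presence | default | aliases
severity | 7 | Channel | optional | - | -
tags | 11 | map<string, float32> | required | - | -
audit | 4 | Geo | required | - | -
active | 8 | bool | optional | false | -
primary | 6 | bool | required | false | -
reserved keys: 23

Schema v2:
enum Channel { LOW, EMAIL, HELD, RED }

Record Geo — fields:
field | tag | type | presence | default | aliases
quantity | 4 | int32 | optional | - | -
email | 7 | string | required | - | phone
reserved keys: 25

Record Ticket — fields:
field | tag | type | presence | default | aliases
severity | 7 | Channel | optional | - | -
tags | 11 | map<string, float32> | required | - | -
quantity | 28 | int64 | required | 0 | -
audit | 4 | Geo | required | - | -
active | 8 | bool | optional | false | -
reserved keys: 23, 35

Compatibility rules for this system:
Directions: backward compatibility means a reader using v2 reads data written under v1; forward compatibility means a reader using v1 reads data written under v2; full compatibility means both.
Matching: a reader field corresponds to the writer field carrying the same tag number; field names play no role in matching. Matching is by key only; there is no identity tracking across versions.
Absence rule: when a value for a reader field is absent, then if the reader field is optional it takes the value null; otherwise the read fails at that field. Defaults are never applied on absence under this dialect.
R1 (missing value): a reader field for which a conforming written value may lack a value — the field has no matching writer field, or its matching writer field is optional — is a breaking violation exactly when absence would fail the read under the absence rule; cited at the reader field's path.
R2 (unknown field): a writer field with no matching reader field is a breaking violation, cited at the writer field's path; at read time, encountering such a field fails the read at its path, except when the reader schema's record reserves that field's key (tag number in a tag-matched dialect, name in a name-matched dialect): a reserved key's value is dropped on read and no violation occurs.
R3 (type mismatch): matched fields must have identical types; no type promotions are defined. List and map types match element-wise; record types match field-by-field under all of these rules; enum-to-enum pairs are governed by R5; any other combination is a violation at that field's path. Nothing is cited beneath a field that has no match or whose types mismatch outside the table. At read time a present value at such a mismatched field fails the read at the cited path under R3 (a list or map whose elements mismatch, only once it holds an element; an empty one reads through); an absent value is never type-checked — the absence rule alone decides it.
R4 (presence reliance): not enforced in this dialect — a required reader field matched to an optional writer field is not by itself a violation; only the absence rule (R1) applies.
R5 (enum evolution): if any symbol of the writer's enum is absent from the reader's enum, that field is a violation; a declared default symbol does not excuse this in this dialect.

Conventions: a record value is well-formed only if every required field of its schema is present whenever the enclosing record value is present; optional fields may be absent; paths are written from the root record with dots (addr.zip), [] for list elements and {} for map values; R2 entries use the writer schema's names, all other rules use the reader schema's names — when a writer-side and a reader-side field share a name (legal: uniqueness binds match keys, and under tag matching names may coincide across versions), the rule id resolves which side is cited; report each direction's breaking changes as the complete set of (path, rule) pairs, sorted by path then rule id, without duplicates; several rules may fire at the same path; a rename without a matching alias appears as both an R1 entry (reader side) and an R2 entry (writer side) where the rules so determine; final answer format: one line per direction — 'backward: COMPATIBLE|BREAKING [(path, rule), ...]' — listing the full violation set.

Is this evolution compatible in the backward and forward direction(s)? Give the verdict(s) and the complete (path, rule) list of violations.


arrows below run writer -> reader for Ticket
backward on Ticket — v2 reading data written by v1:
  severity: Channel -> Channel, writer optional; from severity
  tags: map<string, float32> -> map<string, float32>, writer required; from tags
  no writer field matches reader quantity
  audit: Geo -> Geo, writer required; from audit
  active: bool -> bool, writer optional; from active
  writer primary: unknown to reader
  audit.quantity: int32 -> int32, writer optional; from audit.quantity
  audit.email: string -> string, writer required; from audit.email
  writer audit.attempts: unknown to reader
  R2 fires at audit.attempts
  R2 fires at primary
  R1 fires at quantity
  R5 fires at severity
  => backward: BREAKING (4)
forward on Ticket — v1 reading data written by v2:
  severity: Channel -> Channel, writer optional; from severity
  tags: map<string, float32> -> map<string, float32>, writer required; from tags
  audit: Geo -> Geo, writer required; from audit
  active: bool -> bool, writer optional; from active
  no writer field matches reader primary
  writer quantity: unknown to reader
  no writer field matches reader audit.attempts
  audit.quantity: int32 -> int32, writer optional; from audit.quantity
  audit.email: string -> string, writer required; from audit.email
  R1 fires at primary
  R2 fires at quantity
  => forward: BREAKING (2)

backward: BREAKING [(audit.attempts, R2), (primary, R2), (quantity, R1), (severity, R5)]; forward: BREAKING [(primary, R1), (quantity, R2)]
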